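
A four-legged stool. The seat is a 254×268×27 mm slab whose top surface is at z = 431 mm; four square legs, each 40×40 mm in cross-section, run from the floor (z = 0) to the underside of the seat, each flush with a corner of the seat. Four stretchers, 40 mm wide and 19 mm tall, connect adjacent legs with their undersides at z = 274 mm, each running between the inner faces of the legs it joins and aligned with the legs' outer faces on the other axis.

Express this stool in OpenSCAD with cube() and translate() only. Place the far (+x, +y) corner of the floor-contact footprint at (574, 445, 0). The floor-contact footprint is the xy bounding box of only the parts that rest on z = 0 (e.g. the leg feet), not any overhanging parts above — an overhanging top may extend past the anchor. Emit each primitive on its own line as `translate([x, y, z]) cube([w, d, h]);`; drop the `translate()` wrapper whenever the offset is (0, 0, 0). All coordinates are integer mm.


translate([320, 177, 404]) cube([254, 268, 27]);
translate([320, 177, 0]) cube([40, 40, 404]);
translate([534, 177, 0]) cube([40, 40, 404]);
translate([320, 405, 0]) cube([40, 40, 404]);
translate([534, 405, 0]) cube([40, 40, 404]);
translate([360, 177, 274]) cube([174, 40, 19]);
translate([360, 405, 274]) cube([174, 40, 19]);
translate([320, 217, 274]) cube([40, 188, 19]);
translate([534, 217, 274]) cube([40, 188, 19]);


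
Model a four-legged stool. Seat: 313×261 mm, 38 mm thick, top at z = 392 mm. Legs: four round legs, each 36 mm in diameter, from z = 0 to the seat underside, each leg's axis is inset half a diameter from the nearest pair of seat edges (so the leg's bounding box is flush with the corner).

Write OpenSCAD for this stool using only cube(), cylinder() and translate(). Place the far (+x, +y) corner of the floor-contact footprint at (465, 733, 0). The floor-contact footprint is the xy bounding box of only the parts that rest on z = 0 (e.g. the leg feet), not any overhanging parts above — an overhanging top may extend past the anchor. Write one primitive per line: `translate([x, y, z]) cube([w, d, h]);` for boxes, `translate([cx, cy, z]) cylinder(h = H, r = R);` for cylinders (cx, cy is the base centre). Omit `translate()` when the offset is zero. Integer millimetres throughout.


translate([152, 472, 354]) cube([313, 261, 38]);
translate([170, 490, 0]) cylinder(h = 354, r = 18);
translate([447, 490, 0]) cylinder(h = 354, r = 18);
translate([170, 715, 0]) cylinder(h = 354, r = 18);
translate([447, 715, 0]) cylinder(h = 354, r = 18);


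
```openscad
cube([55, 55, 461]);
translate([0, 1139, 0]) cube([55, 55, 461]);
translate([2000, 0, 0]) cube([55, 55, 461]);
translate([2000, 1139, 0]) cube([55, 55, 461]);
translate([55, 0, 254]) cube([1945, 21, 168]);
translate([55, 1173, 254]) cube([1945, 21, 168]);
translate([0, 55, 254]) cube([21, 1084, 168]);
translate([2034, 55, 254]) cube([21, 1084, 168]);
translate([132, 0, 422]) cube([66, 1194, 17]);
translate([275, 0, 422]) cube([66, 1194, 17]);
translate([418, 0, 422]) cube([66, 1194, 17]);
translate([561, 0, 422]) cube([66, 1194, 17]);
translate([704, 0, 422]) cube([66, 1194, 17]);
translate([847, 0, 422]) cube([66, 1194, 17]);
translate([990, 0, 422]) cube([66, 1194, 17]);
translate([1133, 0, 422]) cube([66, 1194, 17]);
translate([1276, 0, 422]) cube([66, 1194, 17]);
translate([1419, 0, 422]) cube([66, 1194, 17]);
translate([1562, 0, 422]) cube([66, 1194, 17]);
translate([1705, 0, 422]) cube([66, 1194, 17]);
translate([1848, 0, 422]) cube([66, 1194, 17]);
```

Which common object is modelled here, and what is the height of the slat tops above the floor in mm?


A bed frame. The slat-top height is 439 mm.

Four posts, four rails, and a row of slats — a bed frame. Slats sit on the rails at z = 254 + 168 = 422; with slat thickness 17, the top is 439 mm.


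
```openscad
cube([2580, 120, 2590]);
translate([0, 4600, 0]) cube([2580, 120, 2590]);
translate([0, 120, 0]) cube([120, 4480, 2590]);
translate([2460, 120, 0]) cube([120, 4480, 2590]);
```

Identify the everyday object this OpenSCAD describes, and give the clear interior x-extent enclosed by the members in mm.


A house (or room) frame. The interior width is 2340 mm.

Four 2590 mm walls enclosing a rectangle with no floor or roof — a room or house frame. Outside width is 2580 mm and wall thickness is 120 mm, so the interior width is 2580 − 2 × 120 = 2340 mm.


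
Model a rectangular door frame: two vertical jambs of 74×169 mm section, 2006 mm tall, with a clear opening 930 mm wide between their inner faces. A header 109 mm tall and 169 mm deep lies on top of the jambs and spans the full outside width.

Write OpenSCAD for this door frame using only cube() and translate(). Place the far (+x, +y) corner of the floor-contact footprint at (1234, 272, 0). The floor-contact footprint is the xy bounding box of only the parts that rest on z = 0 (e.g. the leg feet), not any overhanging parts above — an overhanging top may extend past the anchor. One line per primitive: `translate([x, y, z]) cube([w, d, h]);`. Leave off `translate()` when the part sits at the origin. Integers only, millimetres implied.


translate([156, 103, 0]) cube([74, 169, 2006]);
translate([1160, 103, 0]) cube([74, 169, 2006]);
translate([156, 103, 2006]) cube([1078, 169, 109]);


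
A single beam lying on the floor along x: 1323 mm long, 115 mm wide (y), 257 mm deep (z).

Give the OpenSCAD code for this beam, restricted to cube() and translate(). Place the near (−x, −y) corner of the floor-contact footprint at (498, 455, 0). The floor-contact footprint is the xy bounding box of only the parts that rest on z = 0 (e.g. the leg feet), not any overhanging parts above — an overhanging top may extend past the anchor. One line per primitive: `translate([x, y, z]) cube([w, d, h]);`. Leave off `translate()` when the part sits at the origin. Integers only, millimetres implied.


translate([498, 455, 0]) cube([1323, 115, 257]);


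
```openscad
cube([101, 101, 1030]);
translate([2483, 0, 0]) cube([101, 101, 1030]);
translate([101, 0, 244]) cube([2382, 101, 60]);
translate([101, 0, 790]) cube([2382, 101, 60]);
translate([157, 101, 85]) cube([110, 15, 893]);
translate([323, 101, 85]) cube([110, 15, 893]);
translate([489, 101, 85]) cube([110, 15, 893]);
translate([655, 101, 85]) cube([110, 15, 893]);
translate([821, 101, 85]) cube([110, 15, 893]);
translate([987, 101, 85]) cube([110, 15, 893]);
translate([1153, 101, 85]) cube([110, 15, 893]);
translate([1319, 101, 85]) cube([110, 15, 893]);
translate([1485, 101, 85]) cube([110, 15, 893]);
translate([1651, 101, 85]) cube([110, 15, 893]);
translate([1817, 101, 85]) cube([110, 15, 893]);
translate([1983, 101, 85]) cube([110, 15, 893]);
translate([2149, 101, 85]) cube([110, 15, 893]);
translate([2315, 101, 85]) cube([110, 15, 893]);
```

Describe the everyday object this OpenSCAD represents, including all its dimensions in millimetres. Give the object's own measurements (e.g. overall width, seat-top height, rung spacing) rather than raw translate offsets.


A fence section. Two 101×101 mm posts, 1030 mm tall, stand on the floor with a clear span of 2382 mm between their inner faces. Two horizontal rails of 101×60 mm section span the gap between the posts with their undersides at z = 244 mm and z = 790 mm, flush with the posts' −y face. 14 pickets, each 110 mm wide, 15 mm thick and 893 mm tall, are fixed to the +y face of the rails with their bottoms at z = 85 mm, spaced across the span with a 56 mm gap after the −x post and between neighbouring pickets, with 58 mm left before the +x post.


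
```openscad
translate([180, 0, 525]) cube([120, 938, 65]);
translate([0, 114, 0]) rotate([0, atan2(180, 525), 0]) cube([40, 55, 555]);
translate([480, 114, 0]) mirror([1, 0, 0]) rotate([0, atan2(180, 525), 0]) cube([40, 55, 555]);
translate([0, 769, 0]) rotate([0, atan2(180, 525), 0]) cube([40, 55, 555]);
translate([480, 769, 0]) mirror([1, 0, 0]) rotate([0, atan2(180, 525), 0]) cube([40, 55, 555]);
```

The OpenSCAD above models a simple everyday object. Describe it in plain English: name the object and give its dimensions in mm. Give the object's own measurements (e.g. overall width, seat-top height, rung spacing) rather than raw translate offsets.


A sawhorse. A 120×938×65 mm beam (x, y, z) sits on two A-frame leg pairs. Each pair is two raked legs of 40×55 mm section (55 mm along y) splaying symmetrically in x. Each leg rises 525 mm vertically over 180 mm of horizontal reach and is 555 mm long along its own axis. Every leg's outer bottom edge rests on the floor and its outer top edge meets a bottom edge of the beam — the left legs (tilting toward +x) meet the beam's −x bottom edge, the right legs (their mirror images, tilting toward −x) meet its +x bottom edge — so the leg tops tuck under the beam, the beam's underside is 525 mm above the floor, and the feet are 480 mm apart outside-to-outside with the beam centred between them. The two leg pairs are set in 114 mm from either end of the beam.


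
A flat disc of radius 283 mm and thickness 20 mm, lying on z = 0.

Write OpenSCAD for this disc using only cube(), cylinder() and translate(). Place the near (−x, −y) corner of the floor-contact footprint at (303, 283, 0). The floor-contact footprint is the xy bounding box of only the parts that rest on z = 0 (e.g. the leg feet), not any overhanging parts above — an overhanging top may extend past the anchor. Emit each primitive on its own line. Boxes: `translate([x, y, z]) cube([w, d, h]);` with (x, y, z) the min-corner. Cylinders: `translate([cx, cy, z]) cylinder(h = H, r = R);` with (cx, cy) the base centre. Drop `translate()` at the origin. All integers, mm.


translate([586, 566, 0]) cylinder(h = 20, r = 283);


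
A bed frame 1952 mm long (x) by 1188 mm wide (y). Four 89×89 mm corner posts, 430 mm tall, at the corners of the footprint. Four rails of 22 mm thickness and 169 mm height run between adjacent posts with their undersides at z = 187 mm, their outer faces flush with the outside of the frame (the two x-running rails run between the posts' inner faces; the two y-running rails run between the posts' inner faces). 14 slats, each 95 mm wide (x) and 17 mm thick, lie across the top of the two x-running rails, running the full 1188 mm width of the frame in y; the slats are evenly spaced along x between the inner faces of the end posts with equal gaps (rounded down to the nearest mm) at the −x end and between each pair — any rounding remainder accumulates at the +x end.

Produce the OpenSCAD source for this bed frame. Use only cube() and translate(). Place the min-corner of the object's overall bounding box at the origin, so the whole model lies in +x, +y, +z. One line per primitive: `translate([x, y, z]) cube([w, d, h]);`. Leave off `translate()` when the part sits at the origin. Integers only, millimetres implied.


cube([89, 89, 430]);
translate([0, 1099, 0]) cube([89, 89, 430]);
translate([1863, 0, 0]) cube([89, 89, 430]);
translate([1863, 1099, 0]) cube([89, 89, 430]);
translate([89, 0, 187]) cube([1774, 22, 169]);
translate([89, 1166, 187]) cube([1774, 22, 169]);
translate([0, 89, 187]) cube([22, 1010, 169]);
translate([1930, 89, 187]) cube([22, 1010, 169]);
translate([118, 0, 356]) cube([95, 1188, 17]);
translate([242, 0, 356]) cube([95, 1188, 17]);
translate([366, 0, 356]) cube([95, 1188, 17]);
translate([490, 0, 356]) cube([95, 1188, 17]);
translate([614, 0, 356]) cube([95, 1188, 17]);
translate([738, 0, 356]) cube([95, 1188, 17]);
translate([862, 0, 356]) cube([95, 1188, 17]);
translate([986, 0, 356]) cube([95, 1188, 17]);
translate([1110, 0, 356]) cube([95, 1188, 17]);
translate([1234, 0, 356]) cube([95, 1188, 17]);
translate([1358, 0, 356]) cube([95, 1188, 17]);
translate([1482, 0, 356]) cube([95, 1188, 17]);
translate([1606, 0, 356]) cube([95, 1188, 17]);
translate([1730, 0, 356]) cube([95, 1188, 17]);


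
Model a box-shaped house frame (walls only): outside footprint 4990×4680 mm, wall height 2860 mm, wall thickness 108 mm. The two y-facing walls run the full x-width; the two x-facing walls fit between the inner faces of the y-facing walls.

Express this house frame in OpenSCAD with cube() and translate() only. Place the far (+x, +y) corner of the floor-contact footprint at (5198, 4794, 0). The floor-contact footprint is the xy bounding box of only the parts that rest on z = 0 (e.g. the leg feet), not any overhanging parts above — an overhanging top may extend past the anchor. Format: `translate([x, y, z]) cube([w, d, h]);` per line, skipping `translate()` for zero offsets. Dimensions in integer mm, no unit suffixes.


translate([208, 114, 0]) cube([4990, 108, 2860]);
translate([208, 4686, 0]) cube([4990, 108, 2860]);
translate([208, 222, 0]) cube([108, 4464, 2860]);
translate([5090, 222, 0]) cube([108, 4464, 2860]);


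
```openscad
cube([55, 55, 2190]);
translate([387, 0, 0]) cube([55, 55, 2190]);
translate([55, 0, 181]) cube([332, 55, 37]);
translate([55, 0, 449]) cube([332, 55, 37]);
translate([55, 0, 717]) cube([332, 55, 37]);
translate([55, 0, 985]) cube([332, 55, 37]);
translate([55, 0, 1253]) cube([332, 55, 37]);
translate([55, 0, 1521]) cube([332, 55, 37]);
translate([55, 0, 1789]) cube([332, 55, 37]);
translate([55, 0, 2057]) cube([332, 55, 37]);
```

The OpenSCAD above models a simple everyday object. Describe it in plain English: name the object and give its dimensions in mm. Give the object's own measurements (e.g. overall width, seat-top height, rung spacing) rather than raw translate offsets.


A straight ladder. Two 55×55 mm vertical rails, 2190 mm tall, stand 442 mm apart (outside-to-outside) with their front faces coplanar on the −y side. 8 rungs, each 55 mm deep and 37 mm tall, span between the inner faces of the rails, front faces flush with the rails. The lowest rung's underside is at z = 181 mm and rungs are spaced 268 mm apart (underside to underside).


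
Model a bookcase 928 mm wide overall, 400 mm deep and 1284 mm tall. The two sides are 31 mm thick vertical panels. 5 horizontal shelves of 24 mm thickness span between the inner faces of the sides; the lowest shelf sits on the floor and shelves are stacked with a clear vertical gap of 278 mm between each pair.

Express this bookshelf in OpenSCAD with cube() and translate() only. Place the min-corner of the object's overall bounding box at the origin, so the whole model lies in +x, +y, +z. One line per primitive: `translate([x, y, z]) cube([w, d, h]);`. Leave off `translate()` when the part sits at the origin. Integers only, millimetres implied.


cube([31, 400, 1284]);
translate([897, 0, 0]) cube([31, 400, 1284]);
translate([31, 0, 0]) cube([866, 400, 24]);
translate([31, 0, 302]) cube([866, 400, 24]);
translate([31, 0, 604]) cube([866, 400, 24]);
translate([31, 0, 906]) cube([866, 400, 24]);
translate([31, 0, 1208]) cube([866, 400, 24]);


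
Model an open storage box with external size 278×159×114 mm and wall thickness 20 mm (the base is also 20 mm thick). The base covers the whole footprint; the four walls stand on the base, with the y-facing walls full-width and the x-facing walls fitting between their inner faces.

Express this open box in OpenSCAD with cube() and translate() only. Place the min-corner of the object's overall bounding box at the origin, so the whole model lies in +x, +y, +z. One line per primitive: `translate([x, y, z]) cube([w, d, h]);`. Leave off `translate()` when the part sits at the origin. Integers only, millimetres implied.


cube([278, 159, 20]);
translate([0, 0, 20]) cube([278, 20, 94]);
translate([0, 139, 20]) cube([278, 20, 94]);
translate([0, 20, 20]) cube([20, 119, 94]);
translate([258, 20, 20]) cube([20, 119, 94]);


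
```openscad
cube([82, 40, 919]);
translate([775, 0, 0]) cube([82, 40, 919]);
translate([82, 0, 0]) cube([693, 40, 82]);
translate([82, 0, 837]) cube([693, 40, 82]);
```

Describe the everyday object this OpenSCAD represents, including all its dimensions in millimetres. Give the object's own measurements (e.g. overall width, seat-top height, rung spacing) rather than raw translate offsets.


A rectangular picture frame lying in the x–z plane (depth along y). The opening is 693 mm wide (x) by 755 mm tall (z), surrounded by a border 82 mm wide on all four sides. The frame is 40 mm deep and is made of two full-height vertical stiles with two horizontal rails fitted between them.


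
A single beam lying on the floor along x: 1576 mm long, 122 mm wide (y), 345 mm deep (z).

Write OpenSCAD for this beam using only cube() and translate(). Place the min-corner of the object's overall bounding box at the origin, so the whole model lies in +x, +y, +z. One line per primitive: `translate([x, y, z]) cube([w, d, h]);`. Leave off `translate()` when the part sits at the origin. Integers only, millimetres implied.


cube([1576, 122, 345]);


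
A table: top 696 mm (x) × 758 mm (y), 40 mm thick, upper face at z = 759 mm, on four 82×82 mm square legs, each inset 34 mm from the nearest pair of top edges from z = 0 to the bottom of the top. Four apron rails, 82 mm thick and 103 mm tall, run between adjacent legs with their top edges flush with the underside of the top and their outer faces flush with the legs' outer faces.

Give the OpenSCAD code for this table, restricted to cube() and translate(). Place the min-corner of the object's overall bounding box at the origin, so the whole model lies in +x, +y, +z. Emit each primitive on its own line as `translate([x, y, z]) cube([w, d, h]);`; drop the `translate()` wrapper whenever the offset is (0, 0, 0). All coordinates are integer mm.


// leg_h = 759 - 40 = 719
// apron z = 719 - 103 = 616
translate([0, 0, 719]) cube([696, 758, 40]);
translate([34, 34, 0]) cube([82, 82, 719]);
translate([580, 34, 0]) cube([82, 82, 719]);
translate([34, 642, 0]) cube([82, 82, 719]);
translate([580, 642, 0]) cube([82, 82, 719]);
translate([116, 34, 616]) cube([464, 82, 103]);
translate([116, 642, 616]) cube([464, 82, 103]);
translate([34, 116, 616]) cube([82, 526, 103]);
translate([580, 116, 616]) cube([82, 526, 103]);


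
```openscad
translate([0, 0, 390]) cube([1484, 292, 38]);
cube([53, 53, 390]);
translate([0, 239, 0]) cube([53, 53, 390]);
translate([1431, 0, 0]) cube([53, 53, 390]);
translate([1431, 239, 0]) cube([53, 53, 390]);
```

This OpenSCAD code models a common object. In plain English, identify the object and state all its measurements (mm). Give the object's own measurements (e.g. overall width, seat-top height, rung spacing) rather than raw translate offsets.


A bench: a 1484×292 mm seat slab, 38 mm thick, top at z = 428 mm, on four 53×53 mm square legs flush with the seat corners and standing on z = 0.


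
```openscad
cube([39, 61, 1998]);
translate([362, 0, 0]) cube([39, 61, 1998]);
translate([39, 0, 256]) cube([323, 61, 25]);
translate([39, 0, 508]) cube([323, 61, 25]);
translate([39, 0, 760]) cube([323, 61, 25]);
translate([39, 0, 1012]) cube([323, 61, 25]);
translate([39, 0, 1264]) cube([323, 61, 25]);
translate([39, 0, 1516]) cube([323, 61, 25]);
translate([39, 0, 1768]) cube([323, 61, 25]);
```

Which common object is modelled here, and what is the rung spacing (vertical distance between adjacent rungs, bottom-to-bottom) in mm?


A ladder. The rung spacing is 252 mm.

Two tall 39×61 posts with 7 short bars between them — a ladder. Adjacent rungs sit at z = 256 and z = 508, so the spacing is 508 − 256 = 252 mm.


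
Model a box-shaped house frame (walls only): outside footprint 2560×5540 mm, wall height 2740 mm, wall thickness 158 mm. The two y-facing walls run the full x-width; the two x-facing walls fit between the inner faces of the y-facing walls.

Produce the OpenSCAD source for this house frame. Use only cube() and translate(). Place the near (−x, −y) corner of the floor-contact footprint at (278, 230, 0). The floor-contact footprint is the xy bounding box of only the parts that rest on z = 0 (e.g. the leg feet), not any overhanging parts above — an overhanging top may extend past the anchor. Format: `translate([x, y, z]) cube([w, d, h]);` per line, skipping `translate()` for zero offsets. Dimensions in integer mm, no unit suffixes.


translate([278, 230, 0]) cube([2560, 158, 2740]);
translate([278, 5612, 0]) cube([2560, 158, 2740]);
translate([278, 388, 0]) cube([158, 5224, 2740]);
translate([2680, 388, 0]) cube([158, 5224, 2740]);


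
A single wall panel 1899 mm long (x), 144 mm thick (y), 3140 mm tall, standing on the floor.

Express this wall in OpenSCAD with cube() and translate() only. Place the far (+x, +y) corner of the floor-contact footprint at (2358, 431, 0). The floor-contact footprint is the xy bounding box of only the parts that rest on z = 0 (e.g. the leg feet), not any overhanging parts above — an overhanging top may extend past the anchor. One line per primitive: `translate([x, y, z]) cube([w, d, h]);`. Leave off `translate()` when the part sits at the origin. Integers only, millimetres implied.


translate([459, 287, 0]) cube([1899, 144, 3140]);


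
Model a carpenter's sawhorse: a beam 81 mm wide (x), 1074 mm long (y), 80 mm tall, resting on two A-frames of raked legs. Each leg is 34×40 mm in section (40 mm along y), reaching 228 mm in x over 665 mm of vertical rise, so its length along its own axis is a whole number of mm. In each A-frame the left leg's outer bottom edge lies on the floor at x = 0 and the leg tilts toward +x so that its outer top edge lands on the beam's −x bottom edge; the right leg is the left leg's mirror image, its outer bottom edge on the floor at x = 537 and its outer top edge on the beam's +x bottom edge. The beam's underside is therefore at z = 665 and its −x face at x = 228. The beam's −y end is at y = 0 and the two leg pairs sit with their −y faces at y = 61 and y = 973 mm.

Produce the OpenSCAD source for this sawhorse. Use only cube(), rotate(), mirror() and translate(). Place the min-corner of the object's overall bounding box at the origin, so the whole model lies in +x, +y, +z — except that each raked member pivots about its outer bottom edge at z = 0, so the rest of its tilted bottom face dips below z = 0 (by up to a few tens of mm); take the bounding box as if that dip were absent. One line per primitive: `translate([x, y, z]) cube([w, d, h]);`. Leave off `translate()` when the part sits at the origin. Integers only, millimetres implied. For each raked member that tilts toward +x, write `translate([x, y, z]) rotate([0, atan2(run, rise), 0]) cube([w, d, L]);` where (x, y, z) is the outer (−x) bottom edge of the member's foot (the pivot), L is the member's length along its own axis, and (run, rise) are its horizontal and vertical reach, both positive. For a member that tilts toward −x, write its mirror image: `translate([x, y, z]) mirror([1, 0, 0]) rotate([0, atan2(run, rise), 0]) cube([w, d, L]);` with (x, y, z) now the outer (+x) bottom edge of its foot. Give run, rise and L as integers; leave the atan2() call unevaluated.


translate([228, 0, 665]) cube([81, 1074, 80]);
translate([0, 61, 0]) rotate([0, atan2(228, 665), 0]) cube([34, 40, 703]);
translate([537, 61, 0]) mirror([1, 0, 0]) rotate([0, atan2(228, 665), 0]) cube([34, 40, 703]);
translate([0, 973, 0]) rotate([0, atan2(228, 665), 0]) cube([34, 40, 703]);
translate([537, 973, 0]) mirror([1, 0, 0]) rotate([0, atan2(228, 665), 0]) cube([34, 40, 703]);


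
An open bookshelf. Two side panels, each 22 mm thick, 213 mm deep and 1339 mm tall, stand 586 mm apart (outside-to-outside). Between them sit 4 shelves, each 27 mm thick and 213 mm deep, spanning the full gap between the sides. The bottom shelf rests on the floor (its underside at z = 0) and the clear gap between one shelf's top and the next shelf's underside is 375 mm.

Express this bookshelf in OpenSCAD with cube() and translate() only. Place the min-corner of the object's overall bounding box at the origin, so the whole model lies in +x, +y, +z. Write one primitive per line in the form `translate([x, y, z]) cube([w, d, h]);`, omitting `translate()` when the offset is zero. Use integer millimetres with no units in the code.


cube([22, 213, 1339]);
translate([564, 0, 0]) cube([22, 213, 1339]);
translate([22, 0, 0]) cube([542, 213, 27]);
translate([22, 0, 402]) cube([542, 213, 27]);
translate([22, 0, 804]) cube([542, 213, 27]);
translate([22, 0, 1206]) cube([542, 213, 27]);


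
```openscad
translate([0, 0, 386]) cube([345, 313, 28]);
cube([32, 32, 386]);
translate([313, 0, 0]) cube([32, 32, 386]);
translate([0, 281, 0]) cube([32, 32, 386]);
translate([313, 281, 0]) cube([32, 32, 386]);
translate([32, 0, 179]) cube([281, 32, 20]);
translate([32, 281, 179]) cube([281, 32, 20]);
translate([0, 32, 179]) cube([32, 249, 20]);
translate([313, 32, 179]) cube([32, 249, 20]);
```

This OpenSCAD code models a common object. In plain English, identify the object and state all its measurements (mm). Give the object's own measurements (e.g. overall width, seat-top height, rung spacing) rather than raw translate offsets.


A simple wooden stool: a rectangular seat 345 mm (x) by 313 mm (y), 28 mm thick, top face at z = 414 mm, on four square legs, each 32×32 mm in cross-section. The legs rest on z = 0, each flush with a corner of the seat. Four stretchers, 32 mm wide and 20 mm tall, connect adjacent legs with their undersides at z = 179 mm, each running between the inner faces of the legs it joins and aligned with the legs' outer faces on the other axis.


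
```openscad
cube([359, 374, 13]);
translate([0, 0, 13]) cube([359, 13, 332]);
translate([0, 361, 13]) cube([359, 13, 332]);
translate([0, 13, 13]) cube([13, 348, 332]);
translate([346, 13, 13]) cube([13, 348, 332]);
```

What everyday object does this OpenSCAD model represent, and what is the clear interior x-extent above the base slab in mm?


An open box. The internal width is 333 mm.

A 359×374 base slab with four walls standing on it — an open box. The base is 359 mm wide and the walls are 13 mm thick, so the internal width is 359 − 2 × 13 = 333 mm.


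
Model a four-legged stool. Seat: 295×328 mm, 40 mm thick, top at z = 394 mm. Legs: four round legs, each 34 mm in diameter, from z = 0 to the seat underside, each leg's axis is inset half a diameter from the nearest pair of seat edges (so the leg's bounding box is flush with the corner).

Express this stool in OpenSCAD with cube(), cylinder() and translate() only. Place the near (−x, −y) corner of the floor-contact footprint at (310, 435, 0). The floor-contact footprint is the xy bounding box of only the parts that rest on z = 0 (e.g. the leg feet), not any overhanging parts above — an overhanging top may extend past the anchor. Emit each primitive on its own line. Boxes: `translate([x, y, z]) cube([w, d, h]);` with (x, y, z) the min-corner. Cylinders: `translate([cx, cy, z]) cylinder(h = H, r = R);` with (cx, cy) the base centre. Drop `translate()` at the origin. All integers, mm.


translate([310, 435, 354]) cube([295, 328, 40]);
translate([327, 452, 0]) cylinder(h = 354, r = 17);
translate([588, 452, 0]) cylinder(h = 354, r = 17);
translate([327, 746, 0]) cylinder(h = 354, r = 17);
translate([588, 746, 0]) cylinder(h = 354, r = 17);


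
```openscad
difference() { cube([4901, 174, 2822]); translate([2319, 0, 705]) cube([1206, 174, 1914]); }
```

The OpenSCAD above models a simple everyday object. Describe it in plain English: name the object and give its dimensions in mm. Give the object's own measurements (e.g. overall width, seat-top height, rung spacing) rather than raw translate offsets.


A wall 4901 mm long (x), 174 mm thick (y), 2822 mm tall, with a rectangular window opening cut through it. The opening is 1206 mm wide and 1914 mm tall; its sill is at z = 705 mm and its near (−x) edge is 2319 mm from the wall's −x end. The opening passes through the full wall thickness.


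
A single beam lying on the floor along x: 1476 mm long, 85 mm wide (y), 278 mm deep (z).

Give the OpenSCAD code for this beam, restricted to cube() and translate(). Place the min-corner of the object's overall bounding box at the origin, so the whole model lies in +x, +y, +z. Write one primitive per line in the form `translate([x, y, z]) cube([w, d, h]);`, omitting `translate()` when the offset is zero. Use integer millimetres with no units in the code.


cube([1476, 85, 278]);


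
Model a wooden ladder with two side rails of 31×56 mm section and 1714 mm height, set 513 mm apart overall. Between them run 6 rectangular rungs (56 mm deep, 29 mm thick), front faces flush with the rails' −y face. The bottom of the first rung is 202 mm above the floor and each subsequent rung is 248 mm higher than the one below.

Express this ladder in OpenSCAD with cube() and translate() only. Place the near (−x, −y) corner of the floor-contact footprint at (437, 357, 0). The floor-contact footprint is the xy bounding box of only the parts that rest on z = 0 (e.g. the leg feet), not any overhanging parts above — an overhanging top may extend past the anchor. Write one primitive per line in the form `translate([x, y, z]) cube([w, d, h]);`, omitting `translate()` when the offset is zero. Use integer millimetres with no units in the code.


// rung span = 513 - 2*31 = 451
// rung[k] z = 202 + k*248
translate([437, 357, 0]) cube([31, 56, 1714]);
translate([919, 357, 0]) cube([31, 56, 1714]);
translate([468, 357, 202]) cube([451, 56, 29]);
translate([468, 357, 450]) cube([451, 56, 29]);
translate([468, 357, 698]) cube([451, 56, 29]);
translate([468, 357, 946]) cube([451, 56, 29]);
translate([468, 357, 1194]) cube([451, 56, 29]);
translate([468, 357, 1442]) cube([451, 56, 29]);


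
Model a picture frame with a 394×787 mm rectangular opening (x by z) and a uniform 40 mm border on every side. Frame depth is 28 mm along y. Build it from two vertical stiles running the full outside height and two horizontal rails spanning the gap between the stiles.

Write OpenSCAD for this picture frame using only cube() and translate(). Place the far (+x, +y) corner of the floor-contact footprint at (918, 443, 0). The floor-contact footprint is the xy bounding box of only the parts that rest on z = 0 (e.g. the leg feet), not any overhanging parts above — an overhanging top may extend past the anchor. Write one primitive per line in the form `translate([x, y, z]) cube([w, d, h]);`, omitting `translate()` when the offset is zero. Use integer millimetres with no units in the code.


translate([444, 415, 0]) cube([40, 28, 867]);
translate([878, 415, 0]) cube([40, 28, 867]);
translate([484, 415, 0]) cube([394, 28, 40]);
translate([484, 415, 827]) cube([394, 28, 40]);


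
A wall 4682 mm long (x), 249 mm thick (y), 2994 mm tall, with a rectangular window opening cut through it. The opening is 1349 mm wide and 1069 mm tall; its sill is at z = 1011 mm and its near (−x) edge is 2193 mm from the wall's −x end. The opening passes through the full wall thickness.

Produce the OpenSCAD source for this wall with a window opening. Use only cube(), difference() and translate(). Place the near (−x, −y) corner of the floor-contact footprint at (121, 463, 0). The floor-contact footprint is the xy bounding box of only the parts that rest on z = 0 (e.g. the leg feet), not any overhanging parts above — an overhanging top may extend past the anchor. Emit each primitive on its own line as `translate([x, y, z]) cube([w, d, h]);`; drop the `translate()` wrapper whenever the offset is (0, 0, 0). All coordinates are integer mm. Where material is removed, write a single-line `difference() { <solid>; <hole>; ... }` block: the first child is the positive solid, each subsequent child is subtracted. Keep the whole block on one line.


difference() { translate([121, 463, 0]) cube([4682, 249, 2994]); translate([2314, 463, 1011]) cube([1349, 249, 1069]); }


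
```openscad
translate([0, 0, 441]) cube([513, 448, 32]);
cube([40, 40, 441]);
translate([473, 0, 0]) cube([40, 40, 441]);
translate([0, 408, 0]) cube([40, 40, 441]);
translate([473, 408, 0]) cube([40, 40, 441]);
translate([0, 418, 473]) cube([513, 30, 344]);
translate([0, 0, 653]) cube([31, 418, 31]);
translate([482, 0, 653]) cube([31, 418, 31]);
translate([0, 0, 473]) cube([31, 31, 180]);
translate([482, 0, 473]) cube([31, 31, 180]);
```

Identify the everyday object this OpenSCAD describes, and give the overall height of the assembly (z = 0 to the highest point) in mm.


A chair. The overall height is 817 mm.

A slab on four corner posts with a tall panel at the back — a chair. The seat slab sits at z = 441 with thickness 32, and the 344 mm backrest starts at the seat top, so the overall height is 441 + 32 + 344 = 817 mm.


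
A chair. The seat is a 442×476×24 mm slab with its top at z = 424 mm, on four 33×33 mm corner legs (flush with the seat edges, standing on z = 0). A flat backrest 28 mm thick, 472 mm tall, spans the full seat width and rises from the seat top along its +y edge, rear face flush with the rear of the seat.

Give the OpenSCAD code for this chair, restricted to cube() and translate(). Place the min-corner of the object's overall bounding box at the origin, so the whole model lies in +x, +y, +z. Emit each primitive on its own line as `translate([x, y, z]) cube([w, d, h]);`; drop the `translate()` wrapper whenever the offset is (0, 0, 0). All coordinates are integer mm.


translate([0, 0, 400]) cube([442, 476, 24]);
cube([33, 33, 400]);
translate([409, 0, 0]) cube([33, 33, 400]);
translate([0, 443, 0]) cube([33, 33, 400]);
translate([409, 443, 0]) cube([33, 33, 400]);
translate([0, 448, 424]) cube([442, 28, 472]);


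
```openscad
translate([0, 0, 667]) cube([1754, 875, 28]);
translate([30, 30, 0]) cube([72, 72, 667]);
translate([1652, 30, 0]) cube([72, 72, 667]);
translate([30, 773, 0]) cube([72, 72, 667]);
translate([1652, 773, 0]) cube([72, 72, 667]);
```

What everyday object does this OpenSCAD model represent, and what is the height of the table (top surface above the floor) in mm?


A table. The table height is 695 mm.

A 1754×875×28 slab sits at z = 667 on four 72 mm square posts — a table. The top surface is at 667 + 28 = 695 mm.


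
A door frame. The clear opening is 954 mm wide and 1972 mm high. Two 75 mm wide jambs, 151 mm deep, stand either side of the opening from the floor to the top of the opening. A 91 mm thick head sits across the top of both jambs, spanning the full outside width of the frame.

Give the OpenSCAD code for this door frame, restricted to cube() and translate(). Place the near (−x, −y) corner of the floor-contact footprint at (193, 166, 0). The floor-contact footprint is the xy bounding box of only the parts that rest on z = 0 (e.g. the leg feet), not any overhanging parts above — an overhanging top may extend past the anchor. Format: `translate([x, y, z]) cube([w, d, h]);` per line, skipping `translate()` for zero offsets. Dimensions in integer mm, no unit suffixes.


translate([193, 166, 0]) cube([75, 151, 1972]);
translate([1222, 166, 0]) cube([75, 151, 1972]);
translate([193, 166, 1972]) cube([1104, 151, 91]);


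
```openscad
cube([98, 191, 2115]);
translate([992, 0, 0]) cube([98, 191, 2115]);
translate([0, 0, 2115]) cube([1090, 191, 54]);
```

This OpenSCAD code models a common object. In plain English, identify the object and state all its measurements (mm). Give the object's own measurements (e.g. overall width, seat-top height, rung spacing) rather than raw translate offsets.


A door frame. The clear opening is 894 mm wide and 2115 mm high. Two 98 mm wide jambs, 191 mm deep, stand either side of the opening from the floor to the top of the opening. A 54 mm thick head sits across the top of both jambs, spanning the full outside width of the frame.


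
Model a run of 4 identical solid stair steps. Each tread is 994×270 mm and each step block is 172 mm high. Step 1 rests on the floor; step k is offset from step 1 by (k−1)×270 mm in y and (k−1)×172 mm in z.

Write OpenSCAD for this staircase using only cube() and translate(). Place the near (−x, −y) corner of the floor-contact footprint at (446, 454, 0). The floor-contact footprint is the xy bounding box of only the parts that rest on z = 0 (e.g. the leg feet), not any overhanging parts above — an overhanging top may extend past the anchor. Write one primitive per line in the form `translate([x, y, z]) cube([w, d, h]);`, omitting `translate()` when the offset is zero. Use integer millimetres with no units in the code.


translate([446, 454, 0]) cube([994, 270, 172]);
translate([446, 724, 172]) cube([994, 270, 172]);
translate([446, 994, 344]) cube([994, 270, 172]);
translate([446, 1264, 516]) cube([994, 270, 172]);


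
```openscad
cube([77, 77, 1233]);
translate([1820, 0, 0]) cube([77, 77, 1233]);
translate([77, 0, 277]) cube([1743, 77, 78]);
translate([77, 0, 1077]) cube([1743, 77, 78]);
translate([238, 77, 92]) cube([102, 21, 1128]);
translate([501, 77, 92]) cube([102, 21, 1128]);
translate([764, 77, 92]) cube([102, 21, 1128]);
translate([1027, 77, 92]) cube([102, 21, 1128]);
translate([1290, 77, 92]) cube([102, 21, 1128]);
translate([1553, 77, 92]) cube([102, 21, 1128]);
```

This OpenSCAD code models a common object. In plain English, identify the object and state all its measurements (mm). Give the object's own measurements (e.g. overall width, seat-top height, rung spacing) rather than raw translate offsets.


A fence section. Two 77×77 mm posts, 1233 mm tall, stand on the floor with a clear span of 1743 mm between their inner faces. Two horizontal rails of 77×78 mm section span the gap between the posts with their undersides at z = 277 mm and z = 1077 mm, flush with the posts' −y face. 6 pickets, each 102 mm wide, 21 mm thick and 1128 mm tall, are fixed to the +y face of the rails with their bottoms at z = 92 mm, spaced across the span with a 161 mm gap after the −x post and between neighbouring pickets, with 165 mm left before the +x post.


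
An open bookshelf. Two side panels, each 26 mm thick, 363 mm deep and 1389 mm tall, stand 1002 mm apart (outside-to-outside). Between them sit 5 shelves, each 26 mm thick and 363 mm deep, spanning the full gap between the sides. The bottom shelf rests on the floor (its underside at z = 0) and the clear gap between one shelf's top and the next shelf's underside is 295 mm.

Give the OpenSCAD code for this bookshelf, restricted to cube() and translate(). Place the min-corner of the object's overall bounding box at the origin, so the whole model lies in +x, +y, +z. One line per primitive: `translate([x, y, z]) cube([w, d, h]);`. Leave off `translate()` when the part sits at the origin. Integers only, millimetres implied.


cube([26, 363, 1389]);
translate([976, 0, 0]) cube([26, 363, 1389]);
translate([26, 0, 0]) cube([950, 363, 26]);
translate([26, 0, 321]) cube([950, 363, 26]);
translate([26, 0, 642]) cube([950, 363, 26]);
translate([26, 0, 963]) cube([950, 363, 26]);
translate([26, 0, 1284]) cube([950, 363, 26]);


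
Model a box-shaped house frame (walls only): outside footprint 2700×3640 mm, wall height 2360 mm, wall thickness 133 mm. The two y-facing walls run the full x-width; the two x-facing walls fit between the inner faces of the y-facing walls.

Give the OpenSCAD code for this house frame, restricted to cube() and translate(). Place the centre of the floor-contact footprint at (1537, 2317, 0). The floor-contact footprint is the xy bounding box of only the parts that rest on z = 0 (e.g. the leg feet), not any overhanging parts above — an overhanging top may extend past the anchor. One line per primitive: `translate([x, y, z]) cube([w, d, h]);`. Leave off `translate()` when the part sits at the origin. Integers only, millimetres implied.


translate([187, 497, 0]) cube([2700, 133, 2360]);
translate([187, 4004, 0]) cube([2700, 133, 2360]);
translate([187, 630, 0]) cube([133, 3374, 2360]);
translate([2754, 630, 0]) cube([133, 3374, 2360]);


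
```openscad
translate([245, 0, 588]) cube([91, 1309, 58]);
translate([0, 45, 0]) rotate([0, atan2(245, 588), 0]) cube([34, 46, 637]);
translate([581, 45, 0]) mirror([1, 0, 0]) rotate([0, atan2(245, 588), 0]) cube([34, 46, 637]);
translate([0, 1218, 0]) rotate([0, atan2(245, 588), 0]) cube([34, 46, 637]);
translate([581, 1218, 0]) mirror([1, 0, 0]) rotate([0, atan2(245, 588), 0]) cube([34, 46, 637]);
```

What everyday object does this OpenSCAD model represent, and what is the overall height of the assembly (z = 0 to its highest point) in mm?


A sawhorse. The overall height is 646 mm.

A beam across two mirrored pairs of raked legs — a sawhorse. The beam's underside is at z = 588 (matching the legs' vertical rise in atan2(245, 588)) and the beam is 58 mm tall, so its top is at 588 + 58 = 646 mm. The raked legs top out at the beam's underside, so that is the highest point.
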